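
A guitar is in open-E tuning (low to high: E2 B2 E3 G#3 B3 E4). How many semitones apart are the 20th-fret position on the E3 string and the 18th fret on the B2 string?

7 semitones

E3 at fret 20 → C5 (MIDI 72); B2 at fret 18 → F4 (MIDI 65).
72 − 65 = 7, so the two pitches are 7 semitones apart, with C5 the higher.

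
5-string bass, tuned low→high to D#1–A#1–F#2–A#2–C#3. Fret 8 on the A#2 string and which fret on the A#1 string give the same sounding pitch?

20

A#2 at fret 8 is A#2 + 8 semitones = F#3.
The open A#1 string is 12 semitones below the open A#2, so the same pitch on the A#1 string lies at fret 8 + 12 = 20.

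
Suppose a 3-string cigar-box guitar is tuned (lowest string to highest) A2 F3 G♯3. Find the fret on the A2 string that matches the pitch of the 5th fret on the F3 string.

13

F3 at fret 5 is F3 + 5 semitones = A♯3.
The open A2 string is 8 semitones below the open F3, so the same pitch on the A2 string lies at fret 5 + 8 = 13.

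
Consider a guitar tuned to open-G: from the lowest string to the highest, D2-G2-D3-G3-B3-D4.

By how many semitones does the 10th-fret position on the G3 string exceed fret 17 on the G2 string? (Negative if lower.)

G3 at fret 10 → F4 (MIDI 65); G2 at fret 17 → C4 (MIDI 60).
65 − 60 = 5, so the two pitches are 5 semitones apart.

5 semitones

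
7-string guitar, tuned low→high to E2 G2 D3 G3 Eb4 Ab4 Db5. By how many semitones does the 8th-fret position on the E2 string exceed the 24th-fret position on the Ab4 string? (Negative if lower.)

E2 at fret 8 → C3 (MIDI 48); Ab4 at fret 24 → Ab6 (MIDI 92).
48 − 92 = -44, so the two pitches are 44 semitones apart.

-44 semitones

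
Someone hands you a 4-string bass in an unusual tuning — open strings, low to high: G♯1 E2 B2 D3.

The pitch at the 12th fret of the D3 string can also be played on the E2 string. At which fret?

Fret 12 on D3 is MIDI 50 + 12 = 62 (D4). On the E2 string (open MIDI 40), that pitch is 62 − 40 = fret 22.

22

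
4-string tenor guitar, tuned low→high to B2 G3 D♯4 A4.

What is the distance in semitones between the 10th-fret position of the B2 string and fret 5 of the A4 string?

B2 at fret 10 → A3 (MIDI 57); A4 at fret 5 → D5 (MIDI 74).
57 − 74 = -17, so the two pitches are 17 semitones apart, with D5 the higher.

17 semitones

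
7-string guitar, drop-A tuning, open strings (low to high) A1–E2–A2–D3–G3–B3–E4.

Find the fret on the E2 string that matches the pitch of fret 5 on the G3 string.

Fret 5 on G3 is MIDI 55 + 5 = 60 (C4). On the E2 string (open MIDI 40), that pitch is 60 − 40 = fret 20.

20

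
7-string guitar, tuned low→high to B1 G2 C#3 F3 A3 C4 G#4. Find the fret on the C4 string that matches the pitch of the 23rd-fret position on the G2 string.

6

Fret 23 on G2 is MIDI 43 + 23 = 66 (F#4). On the C4 string (open MIDI 60), that pitch is 66 − 60 = fret 6.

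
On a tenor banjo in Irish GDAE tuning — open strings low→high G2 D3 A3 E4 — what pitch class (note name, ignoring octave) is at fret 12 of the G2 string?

G2 is MIDI 43. Adding 12 gives 55; 55 mod 12 = 7, i.e. G.

G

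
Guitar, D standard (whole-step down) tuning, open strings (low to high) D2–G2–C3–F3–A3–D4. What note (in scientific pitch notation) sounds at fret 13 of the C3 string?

C#4

Each fret is one semitone, so C3 + 13 = C#4.
(Equivalently spelled Db4.)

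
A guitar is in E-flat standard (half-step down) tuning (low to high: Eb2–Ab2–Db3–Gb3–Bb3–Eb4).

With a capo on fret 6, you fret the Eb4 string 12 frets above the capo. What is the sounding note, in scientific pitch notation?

A5

The capo raises the open Eb4 by 6 semitones to A4; fretting 12 more gives Eb4 + 6 + 12 = Eb4 + 18 semitones = A5.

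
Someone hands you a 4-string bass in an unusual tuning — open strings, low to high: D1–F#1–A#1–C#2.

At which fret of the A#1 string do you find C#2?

C#2 is 3 semitones above the open A#1 (A#–B–C–C#), so it sits at fret 3.

3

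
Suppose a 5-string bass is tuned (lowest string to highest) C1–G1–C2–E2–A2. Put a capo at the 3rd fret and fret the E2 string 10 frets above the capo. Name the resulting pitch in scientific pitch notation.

The capo raises the open E2 by 3 semitones to G2; fretting 10 more gives E2 + 3 + 10 = E2 + 13 semitones = F3.

F3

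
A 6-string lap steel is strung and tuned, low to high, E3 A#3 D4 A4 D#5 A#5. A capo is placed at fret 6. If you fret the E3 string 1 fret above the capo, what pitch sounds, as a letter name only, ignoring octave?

B

The capo raises the open E3 by 6 semitones to A#3; fretting 1 more gives E3 + 6 + 1 = E3 + 7 semitones, landing on B.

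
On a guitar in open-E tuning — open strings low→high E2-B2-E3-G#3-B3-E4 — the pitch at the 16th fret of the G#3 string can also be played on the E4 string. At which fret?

8

G#3 at fret 16 is G#3 + 16 semitones = C5.
The open E4 string is 8 semitones above the open G#3, so the same pitch on the E4 string lies at fret 16 − 8 = 8.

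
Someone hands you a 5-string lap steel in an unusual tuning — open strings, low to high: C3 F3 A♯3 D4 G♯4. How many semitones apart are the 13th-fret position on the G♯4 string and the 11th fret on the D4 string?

G♯4 at fret 13 → A5 (MIDI 81); D4 at fret 11 → C♯5 (MIDI 73).
81 − 73 = 8, so the two pitches are 8 semitones apart, with A5 the higher.

8 semitones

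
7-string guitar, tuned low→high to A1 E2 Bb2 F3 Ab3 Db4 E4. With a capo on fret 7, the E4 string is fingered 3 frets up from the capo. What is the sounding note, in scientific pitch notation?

D5

The capo raises the open E4 by 7 semitones to B4; fretting 3 more gives E4 + 7 + 3 = E4 + 10 semitones = D5.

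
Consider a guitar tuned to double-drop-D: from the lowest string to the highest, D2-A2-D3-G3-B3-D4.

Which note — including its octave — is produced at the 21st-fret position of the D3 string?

B4

The open D3 string plus 21 semitones: D–D#–E–F–…–A–A#–B.
The walk passes from B into C once, so the octave number goes from 3 to 4.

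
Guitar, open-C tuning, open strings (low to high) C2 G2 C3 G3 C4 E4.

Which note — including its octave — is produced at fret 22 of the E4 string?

D6

The open E4 string plus 22 semitones: E–F–F#–G–…–C–C#–D.
The walk passes from B into C 2 times, so the octave number goes from 4 to 6.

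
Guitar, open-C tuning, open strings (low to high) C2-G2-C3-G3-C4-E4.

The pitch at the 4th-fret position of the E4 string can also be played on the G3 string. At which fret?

Fret 4 on E4 is MIDI 64 + 4 = 68 (G#4). On the G3 string (open MIDI 55), that pitch is 68 − 55 = fret 13.

13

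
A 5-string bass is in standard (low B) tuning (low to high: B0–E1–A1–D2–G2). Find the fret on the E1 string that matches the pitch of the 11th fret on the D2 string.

21

Fret 11 on D2 is MIDI 38 + 11 = 49 (C♯3). On the E1 string (open MIDI 28), that pitch is 49 − 28 = fret 21.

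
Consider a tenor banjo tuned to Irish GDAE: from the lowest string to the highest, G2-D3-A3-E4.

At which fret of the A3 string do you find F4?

8

F4 is 8 semitones above the open A3 (A–A#–B–C–C#–D–D#–E–F), so it sits at fret 8.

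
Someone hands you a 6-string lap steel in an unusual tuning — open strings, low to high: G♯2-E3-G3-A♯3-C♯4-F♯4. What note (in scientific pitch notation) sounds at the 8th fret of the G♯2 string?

Each fret is one semitone, so G♯2 + 8 = E3.

E3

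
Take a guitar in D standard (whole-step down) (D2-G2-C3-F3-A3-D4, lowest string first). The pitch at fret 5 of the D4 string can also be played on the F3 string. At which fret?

D4 at fret 5 is D4 + 5 semitones = G4.
The open F3 string is 9 semitones below the open D4, so the same pitch on the F3 string lies at fret 5 + 9 = 14.

14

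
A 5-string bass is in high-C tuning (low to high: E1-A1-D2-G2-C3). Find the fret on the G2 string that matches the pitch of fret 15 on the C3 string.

20

C3 at fret 15 is C3 + 15 semitones = D#4.
The open G2 string is 5 semitones below the open C3, so the same pitch on the G2 string lies at fret 15 + 5 = 20.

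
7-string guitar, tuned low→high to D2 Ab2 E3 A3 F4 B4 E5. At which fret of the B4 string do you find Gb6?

Gb6 is 19 semitones above the open B4 (B–C–Db–D–…–E–F–Gb), so it sits at fret 19.

19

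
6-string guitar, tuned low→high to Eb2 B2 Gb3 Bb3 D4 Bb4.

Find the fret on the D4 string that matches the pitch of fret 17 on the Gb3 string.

9

Gb3 at fret 17 is Gb3 + 17 semitones = B4.
The open D4 string is 8 semitones above the open Gb3, so the same pitch on the D4 string lies at fret 17 − 8 = 9.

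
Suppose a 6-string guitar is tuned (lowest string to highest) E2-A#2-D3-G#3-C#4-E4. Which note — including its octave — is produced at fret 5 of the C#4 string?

F#4

Each fret is one semitone, so C#4 + 5 = F#4.
(Equivalently spelled Gb4.)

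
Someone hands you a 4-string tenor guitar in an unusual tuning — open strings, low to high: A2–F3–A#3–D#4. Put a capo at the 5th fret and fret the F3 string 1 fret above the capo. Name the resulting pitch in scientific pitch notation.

The capo raises the open F3 by 5 semitones to A#3; fretting 1 more gives F3 + 5 + 1 = F3 + 6 semitones = B3.

B3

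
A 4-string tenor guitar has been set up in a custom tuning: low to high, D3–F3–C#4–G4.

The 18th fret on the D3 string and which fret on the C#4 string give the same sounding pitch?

Fret 18 on D3 is MIDI 50 + 18 = 68 (G#4). On the C#4 string (open MIDI 61), that pitch is 68 − 61 = fret 7.

7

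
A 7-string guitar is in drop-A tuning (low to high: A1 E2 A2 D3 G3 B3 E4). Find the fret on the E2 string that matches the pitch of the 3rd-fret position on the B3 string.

22

Fret 3 on B3 is MIDI 59 + 3 = 62 (D4). On the E2 string (open MIDI 40), that pitch is 62 − 40 = fret 22.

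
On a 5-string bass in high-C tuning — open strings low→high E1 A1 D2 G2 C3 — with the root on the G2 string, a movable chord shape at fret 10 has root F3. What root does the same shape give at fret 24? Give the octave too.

Moving from fret 10 to fret 24 shifts the root by 14 semitones.
F3 up 14 semitones is G4.

G4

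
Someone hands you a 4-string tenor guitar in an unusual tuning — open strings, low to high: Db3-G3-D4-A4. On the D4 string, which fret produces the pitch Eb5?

13

Eb5 is 13 semitones above the open D4 (D–Eb–E–F–…–Db–D–Eb), so it sits at fret 13.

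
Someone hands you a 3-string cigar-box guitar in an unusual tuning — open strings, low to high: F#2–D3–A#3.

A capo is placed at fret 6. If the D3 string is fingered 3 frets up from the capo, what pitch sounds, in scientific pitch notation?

B3

The capo raises the open D3 by 6 semitones to G#3; fretting 3 more gives D3 + 6 + 3 = D3 + 9 semitones = B3.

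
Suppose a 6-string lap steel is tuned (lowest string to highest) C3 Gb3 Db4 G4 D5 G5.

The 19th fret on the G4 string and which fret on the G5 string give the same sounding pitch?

G4 at fret 19 is G4 + 19 semitones = D6.
The open G5 string is 12 semitones above the open G4, so the same pitch on the G5 string lies at fret 19 − 12 = 7.

7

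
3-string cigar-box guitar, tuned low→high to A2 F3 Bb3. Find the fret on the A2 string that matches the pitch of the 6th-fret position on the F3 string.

F3 at fret 6 is F3 + 6 semitones = B3.
The open A2 string is 8 semitones below the open F3, so the same pitch on the A2 string lies at fret 6 + 8 = 14.

14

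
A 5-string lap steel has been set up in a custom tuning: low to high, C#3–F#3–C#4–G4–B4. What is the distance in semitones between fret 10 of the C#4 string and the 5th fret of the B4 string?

5 semitones

C#4 at fret 10 → B4 (MIDI 71); B4 at fret 5 → E5 (MIDI 76).
71 − 76 = -5, so the two pitches are 5 semitones apart, with E5 the higher.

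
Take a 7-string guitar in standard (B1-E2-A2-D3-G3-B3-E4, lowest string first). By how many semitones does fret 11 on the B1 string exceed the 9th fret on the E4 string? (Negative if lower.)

B1 at fret 11 → A♯2 (MIDI 46); E4 at fret 9 → C♯5 (MIDI 73).
46 − 73 = -27, so the two pitches are 27 semitones apart.

-27 semitones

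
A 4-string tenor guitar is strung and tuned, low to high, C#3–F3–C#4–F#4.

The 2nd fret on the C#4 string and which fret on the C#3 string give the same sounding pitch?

Fret 2 on C#4 is MIDI 61 + 2 = 63 (D#4). On the C#3 string (open MIDI 49), that pitch is 63 − 49 = fret 14.

14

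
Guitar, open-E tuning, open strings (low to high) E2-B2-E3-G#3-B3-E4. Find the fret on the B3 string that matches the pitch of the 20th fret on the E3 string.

E3 at fret 20 is E3 + 20 semitones = C5.
The open B3 string is 7 semitones above the open E3, so the same pitch on the B3 string lies at fret 20 − 7 = 13.

13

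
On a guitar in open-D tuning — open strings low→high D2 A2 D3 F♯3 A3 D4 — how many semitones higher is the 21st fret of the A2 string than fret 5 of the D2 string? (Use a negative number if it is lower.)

23 semitones

A2 at fret 21 → F♯4 (MIDI 66); D2 at fret 5 → G2 (MIDI 43).
66 − 43 = 23, so the two pitches are 23 semitones apart.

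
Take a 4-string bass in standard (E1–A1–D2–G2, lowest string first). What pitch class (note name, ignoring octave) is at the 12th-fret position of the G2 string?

The open G2 string plus 12 semitones: G–G#–A–A#–…–F–F#–G.

G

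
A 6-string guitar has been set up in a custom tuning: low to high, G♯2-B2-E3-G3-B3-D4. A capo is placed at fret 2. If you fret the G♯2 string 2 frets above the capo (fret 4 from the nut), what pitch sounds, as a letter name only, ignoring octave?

The capo raises the open G♯2 by 2 semitones to A♯2; fretting 2 more gives G♯2 + 2 + 2 = G♯2 + 4 semitones, landing on C.

C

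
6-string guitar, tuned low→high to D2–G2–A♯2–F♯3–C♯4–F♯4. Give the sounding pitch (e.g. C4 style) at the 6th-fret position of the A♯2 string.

Each fret is one semitone, so A♯2 + 6 = E3.

E3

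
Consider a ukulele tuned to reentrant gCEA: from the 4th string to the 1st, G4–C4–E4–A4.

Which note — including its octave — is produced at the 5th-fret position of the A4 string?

D5

A4 is MIDI 69. Adding 5 gives 74, which is D5.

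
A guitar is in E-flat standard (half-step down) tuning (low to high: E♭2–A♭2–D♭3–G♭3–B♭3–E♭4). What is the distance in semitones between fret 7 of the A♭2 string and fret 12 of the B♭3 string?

A♭2 at fret 7 → E♭3 (MIDI 51); B♭3 at fret 12 → B♭4 (MIDI 70).
51 − 70 = -19, so the two pitches are 19 semitones apart, with B♭4 the higher.

19 semitones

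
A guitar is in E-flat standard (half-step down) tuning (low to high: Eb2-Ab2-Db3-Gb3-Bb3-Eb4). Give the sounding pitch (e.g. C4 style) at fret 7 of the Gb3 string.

Each fret is one semitone, so Gb3 + 7 = Db4.
(Equivalently spelled C#4.)

Db4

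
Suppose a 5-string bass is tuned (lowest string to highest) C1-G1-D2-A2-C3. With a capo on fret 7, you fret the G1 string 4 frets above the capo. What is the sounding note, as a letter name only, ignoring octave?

The capo raises the open G1 by 7 semitones to D2; fretting 4 more gives G1 + 7 + 4 = G1 + 11 semitones, landing on F#.

F#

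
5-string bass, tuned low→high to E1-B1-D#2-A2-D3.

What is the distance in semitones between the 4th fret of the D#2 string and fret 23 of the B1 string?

15 semitones

D#2 at fret 4 → G2 (MIDI 43); B1 at fret 23 → A#3 (MIDI 58).
43 − 58 = -15, so the two pitches are 15 semitones apart, with A#3 the higher.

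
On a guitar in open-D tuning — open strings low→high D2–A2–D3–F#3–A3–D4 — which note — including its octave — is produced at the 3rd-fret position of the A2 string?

C3

Each fret is one semitone, so A2 + 3 = C3.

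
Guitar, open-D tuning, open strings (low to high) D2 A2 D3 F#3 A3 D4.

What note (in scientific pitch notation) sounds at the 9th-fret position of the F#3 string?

D#4

F#3 is MIDI 54. Adding 9 gives 63, which is D#4.
(Equivalently spelled Eb4.)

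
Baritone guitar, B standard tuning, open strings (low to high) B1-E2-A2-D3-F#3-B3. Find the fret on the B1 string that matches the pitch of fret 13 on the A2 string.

23

A2 at fret 13 is A2 + 13 semitones = A#3.
The open B1 string is 10 semitones below the open A2, so the same pitch on the B1 string lies at fret 13 + 10 = 23.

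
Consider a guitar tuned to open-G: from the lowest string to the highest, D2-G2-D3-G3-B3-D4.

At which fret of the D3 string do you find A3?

7

A3 is 7 semitones above the open D3 (D–D#–E–F–F#–G–G#–A), so it sits at fret 7.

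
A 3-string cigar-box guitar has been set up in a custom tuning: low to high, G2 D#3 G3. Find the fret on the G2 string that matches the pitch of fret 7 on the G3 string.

Fret 7 on G3 is MIDI 55 + 7 = 62 (D4). On the G2 string (open MIDI 43), that pitch is 62 − 43 = fret 19.

19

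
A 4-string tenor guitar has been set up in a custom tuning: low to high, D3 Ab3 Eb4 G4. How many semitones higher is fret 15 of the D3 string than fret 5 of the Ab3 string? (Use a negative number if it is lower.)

4 semitones

D3 at fret 15 → F4 (MIDI 65); Ab3 at fret 5 → Db4 (MIDI 61).
65 − 61 = 4, so the two pitches are 4 semitones apart.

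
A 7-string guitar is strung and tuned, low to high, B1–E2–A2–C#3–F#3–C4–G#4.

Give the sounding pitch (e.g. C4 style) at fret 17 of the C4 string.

F5

C4 is MIDI 60. Adding 17 gives 77, which is F5.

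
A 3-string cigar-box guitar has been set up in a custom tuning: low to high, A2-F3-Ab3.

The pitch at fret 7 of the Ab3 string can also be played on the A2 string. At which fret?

Ab3 at fret 7 is Ab3 + 7 semitones = Eb4.
The open A2 string is 11 semitones below the open Ab3, so the same pitch on the A2 string lies at fret 7 + 11 = 18.

18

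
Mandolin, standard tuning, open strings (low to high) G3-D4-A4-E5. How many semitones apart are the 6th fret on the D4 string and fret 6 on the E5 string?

14 semitones

D4 at fret 6 → G#4 (MIDI 68); E5 at fret 6 → A#5 (MIDI 82).
68 − 82 = -14, so the two pitches are 14 semitones apart, with A#5 the higher.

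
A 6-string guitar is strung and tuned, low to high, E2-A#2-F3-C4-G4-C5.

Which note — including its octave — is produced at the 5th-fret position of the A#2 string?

D#3

Each fret is one semitone, so A#2 + 5 = D#3.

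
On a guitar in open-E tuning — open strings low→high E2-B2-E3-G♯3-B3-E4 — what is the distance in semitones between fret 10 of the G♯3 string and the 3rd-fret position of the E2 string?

23 semitones

G♯3 at fret 10 → F♯4 (MIDI 66); E2 at fret 3 → G2 (MIDI 43).
66 − 43 = 23, so the two pitches are 23 semitones apart, with F♯4 the higher.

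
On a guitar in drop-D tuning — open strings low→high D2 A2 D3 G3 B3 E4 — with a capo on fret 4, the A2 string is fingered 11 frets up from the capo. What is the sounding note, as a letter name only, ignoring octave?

C

The capo raises the open A2 by 4 semitones to C#3; fretting 11 more gives A2 + 4 + 11 = A2 + 15 semitones, landing on C.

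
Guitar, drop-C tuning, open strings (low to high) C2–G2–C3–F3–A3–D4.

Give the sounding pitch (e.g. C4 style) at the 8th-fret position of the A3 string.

The open A3 string plus 8 semitones: A–A#–B–C–C#–D–D#–E–F.
The walk passes from B into C once, so the octave number goes from 3 to 4.

F4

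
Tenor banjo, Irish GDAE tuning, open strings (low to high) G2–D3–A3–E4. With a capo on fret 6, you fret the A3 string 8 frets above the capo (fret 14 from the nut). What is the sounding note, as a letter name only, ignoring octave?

The capo raises the open A3 by 6 semitones to D♯4; fretting 8 more gives A3 + 6 + 8 = A3 + 14 semitones, landing on B.

B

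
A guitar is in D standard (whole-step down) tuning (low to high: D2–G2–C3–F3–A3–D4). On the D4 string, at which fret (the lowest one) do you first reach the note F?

3

From D4, count semitones up the chromatic scale until reaching F: D–D#–E–F — 3 steps.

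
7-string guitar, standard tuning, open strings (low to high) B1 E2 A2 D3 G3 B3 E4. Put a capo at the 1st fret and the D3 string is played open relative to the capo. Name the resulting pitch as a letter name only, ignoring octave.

D#

The capo raises the open D3 by 1 semitone to D#3; fretting 0 more gives D3 + 1 + 0 = D3 + 1 semitone, landing on D#.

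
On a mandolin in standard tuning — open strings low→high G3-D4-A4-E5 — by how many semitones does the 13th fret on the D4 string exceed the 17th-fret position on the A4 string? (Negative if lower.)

D4 at fret 13 → D♯5 (MIDI 75); A4 at fret 17 → D6 (MIDI 86).
75 − 86 = -11, so the two pitches are 11 semitones apart.

-11 semitones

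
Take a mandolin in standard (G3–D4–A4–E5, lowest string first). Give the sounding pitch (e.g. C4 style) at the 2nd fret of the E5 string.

The open E5 string plus 2 semitones: E–F–F#.
No B→C boundary is crossed, so the octave stays at 5.

F♯5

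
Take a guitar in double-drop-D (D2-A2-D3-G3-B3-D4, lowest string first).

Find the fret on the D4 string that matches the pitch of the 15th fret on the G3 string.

G3 at fret 15 is G3 + 15 semitones = A♯4.
The open D4 string is 7 semitones above the open G3, so the same pitch on the D4 string lies at fret 15 − 7 = 8.

8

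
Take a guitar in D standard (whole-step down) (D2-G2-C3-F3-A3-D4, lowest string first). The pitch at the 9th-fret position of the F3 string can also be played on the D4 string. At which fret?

F3 at fret 9 is F3 + 9 semitones = D4.
The open D4 string is 9 semitones above the open F3, so the same pitch on the D4 string lies at fret 9 − 9 = 0.

0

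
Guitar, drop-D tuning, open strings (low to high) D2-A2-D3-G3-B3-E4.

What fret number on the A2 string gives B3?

B3 is 14 semitones above the open A2 (A–A#–B–C–…–A–A#–B), so it sits at fret 14.

14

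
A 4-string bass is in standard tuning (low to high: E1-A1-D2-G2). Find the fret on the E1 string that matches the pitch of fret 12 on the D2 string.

Fret 12 on D2 is MIDI 38 + 12 = 50 (D3). On the E1 string (open MIDI 28), that pitch is 50 − 28 = fret 22.

22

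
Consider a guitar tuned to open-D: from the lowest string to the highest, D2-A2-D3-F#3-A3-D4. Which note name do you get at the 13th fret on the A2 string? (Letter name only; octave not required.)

A#

Each fret is one semitone, so A2 + 13 = A#.
(Equivalently spelled Bb.)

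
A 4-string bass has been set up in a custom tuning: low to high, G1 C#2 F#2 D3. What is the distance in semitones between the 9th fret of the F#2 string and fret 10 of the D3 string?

F#2 at fret 9 → D#3 (MIDI 51); D3 at fret 10 → C4 (MIDI 60).
51 − 60 = -9, so the two pitches are 9 semitones apart, with C4 the higher.

9 semitones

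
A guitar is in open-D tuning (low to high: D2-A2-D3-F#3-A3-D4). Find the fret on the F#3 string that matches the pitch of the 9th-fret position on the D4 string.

D4 at fret 9 is D4 + 9 semitones = B4.
The open F#3 string is 8 semitones below the open D4, so the same pitch on the F#3 string lies at fret 9 + 8 = 17.

17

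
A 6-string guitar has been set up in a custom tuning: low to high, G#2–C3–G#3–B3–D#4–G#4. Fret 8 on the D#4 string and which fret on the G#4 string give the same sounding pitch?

3

D#4 at fret 8 is D#4 + 8 semitones = B4.
The open G#4 string is 5 semitones above the open D#4, so the same pitch on the G#4 string lies at fret 8 − 5 = 3.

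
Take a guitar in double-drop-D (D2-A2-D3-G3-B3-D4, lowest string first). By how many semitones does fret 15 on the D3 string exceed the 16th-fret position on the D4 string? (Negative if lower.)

-13 semitones

D3 at fret 15 → F4 (MIDI 65); D4 at fret 16 → F♯5 (MIDI 78).
65 − 78 = -13, so the two pitches are 13 semitones apart.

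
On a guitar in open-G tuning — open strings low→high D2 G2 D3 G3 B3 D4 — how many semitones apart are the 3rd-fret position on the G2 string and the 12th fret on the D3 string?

G2 at fret 3 → A#2 (MIDI 46); D3 at fret 12 → D4 (MIDI 62).
46 − 62 = -16, so the two pitches are 16 semitones apart, with D4 the higher.

16 semitones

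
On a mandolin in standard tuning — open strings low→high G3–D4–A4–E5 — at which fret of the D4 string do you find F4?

3

F4 is 3 semitones above the open D4 (D–D#–E–F), so it sits at fret 3.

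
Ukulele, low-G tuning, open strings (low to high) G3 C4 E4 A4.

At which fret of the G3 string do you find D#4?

8

D#4 is 8 semitones above the open G3 (G–G#–A–A#–B–C–C#–D–D#), so it sits at fret 8.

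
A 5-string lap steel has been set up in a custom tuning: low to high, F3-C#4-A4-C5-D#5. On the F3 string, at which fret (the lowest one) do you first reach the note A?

4

From F3, count semitones up the chromatic scale until reaching A: F–F#–G–G#–A — 4 steps.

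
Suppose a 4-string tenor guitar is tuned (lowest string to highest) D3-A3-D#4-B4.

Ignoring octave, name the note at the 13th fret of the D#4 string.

E

Each fret is one semitone, so D#4 + 13 = E.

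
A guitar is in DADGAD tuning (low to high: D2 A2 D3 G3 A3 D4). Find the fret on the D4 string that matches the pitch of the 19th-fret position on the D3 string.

7

D3 at fret 19 is D3 + 19 semitones = A4.
The open D4 string is 12 semitones above the open D3, so the same pitch on the D4 string lies at fret 19 − 12 = 7.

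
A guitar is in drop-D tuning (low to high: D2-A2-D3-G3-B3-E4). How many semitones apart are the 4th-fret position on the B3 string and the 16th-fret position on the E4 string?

B3 at fret 4 → D♯4 (MIDI 63); E4 at fret 16 → G♯5 (MIDI 80).
63 − 80 = -17, so the two pitches are 17 semitones apart, with G♯5 the higher.

17 semitones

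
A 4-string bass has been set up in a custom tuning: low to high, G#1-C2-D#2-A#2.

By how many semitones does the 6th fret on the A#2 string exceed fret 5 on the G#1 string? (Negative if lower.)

A#2 at fret 6 → E3 (MIDI 52); G#1 at fret 5 → C#2 (MIDI 37).
52 − 37 = 15, so the two pitches are 15 semitones apart.

15 semitones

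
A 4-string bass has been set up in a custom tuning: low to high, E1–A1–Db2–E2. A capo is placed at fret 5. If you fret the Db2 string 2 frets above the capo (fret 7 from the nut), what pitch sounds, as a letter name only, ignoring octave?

Ab

The capo raises the open Db2 by 5 semitones to Gb2; fretting 2 more gives Db2 + 5 + 2 = Db2 + 7 semitones, landing on Ab.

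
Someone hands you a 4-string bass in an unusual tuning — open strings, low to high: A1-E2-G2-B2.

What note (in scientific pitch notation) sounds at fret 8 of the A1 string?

A1 is MIDI 33. Adding 8 gives 41, which is F2.

F2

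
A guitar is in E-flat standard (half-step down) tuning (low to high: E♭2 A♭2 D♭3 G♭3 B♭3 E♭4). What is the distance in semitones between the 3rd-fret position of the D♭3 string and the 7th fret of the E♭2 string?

D♭3 at fret 3 → E3 (MIDI 52); E♭2 at fret 7 → B♭2 (MIDI 46).
52 − 46 = 6, so the two pitches are 6 semitones apart, with E3 the higher.

6 semitones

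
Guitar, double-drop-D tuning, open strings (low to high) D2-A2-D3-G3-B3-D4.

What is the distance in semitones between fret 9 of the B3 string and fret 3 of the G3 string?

B3 at fret 9 → G♯4 (MIDI 68); G3 at fret 3 → A♯3 (MIDI 58).
68 − 58 = 10, so the two pitches are 10 semitones apart, with G♯4 the higher.

10 semitones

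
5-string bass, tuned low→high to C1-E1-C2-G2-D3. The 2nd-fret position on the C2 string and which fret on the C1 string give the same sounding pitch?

14

Fret 2 on C2 is MIDI 36 + 2 = 38 (D2). On the C1 string (open MIDI 24), that pitch is 38 − 24 = fret 14.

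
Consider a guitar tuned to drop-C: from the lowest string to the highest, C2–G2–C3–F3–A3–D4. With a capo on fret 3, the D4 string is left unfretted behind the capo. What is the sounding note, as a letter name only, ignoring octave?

The capo raises the open D4 by 3 semitones to F4; fretting 0 more gives D4 + 3 + 0 = D4 + 3 semitones, landing on F.

F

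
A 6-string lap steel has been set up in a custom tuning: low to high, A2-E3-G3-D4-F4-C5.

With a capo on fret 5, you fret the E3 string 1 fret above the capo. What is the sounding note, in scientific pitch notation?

A#3

The capo raises the open E3 by 5 semitones to A3; fretting 1 more gives E3 + 5 + 1 = E3 + 6 semitones = A#3.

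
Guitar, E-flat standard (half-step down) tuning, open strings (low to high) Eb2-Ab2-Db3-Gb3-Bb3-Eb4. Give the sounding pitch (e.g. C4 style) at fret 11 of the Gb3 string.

F4

The open Gb3 string plus 11 semitones: Gb–G–Ab–A–…–Eb–E–F.
The walk passes from B into C once, so the octave number goes from 3 to 4.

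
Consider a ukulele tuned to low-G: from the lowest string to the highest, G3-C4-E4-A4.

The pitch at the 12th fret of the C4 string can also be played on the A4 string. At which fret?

Fret 12 on C4 is MIDI 60 + 12 = 72 (C5). On the A4 string (open MIDI 69), that pitch is 72 − 69 = fret 3.

3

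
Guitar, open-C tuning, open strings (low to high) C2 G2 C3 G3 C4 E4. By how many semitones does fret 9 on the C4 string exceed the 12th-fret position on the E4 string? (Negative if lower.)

-7 semitones

C4 at fret 9 → A4 (MIDI 69); E4 at fret 12 → E5 (MIDI 76).
69 − 76 = -7, so the two pitches are 7 semitones apart.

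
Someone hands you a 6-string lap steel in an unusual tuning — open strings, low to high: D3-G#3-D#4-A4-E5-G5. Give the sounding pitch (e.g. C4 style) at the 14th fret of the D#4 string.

F5

Each fret is one semitone, so D#4 + 14 = F5.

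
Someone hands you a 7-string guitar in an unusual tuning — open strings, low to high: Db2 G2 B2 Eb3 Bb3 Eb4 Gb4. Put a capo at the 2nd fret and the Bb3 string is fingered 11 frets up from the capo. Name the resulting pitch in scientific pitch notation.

B4

The capo raises the open Bb3 by 2 semitones to C4; fretting 11 more gives Bb3 + 2 + 11 = Bb3 + 13 semitones = B4.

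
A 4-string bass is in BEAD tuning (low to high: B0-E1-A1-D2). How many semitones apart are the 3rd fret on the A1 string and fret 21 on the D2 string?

23 semitones

A1 at fret 3 → C2 (MIDI 36); D2 at fret 21 → B3 (MIDI 59).
36 − 59 = -23, so the two pitches are 23 semitones apart, with B3 the higher.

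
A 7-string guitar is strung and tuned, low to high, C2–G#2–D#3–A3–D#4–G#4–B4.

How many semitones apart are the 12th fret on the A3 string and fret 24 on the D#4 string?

A3 at fret 12 → A4 (MIDI 69); D#4 at fret 24 → D#6 (MIDI 87).
69 − 87 = -18, so the two pitches are 18 semitones apart, with D#6 the higher.

18 semitones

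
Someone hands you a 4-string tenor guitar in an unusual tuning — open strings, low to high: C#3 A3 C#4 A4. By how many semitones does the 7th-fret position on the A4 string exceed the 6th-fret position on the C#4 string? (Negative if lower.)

A4 at fret 7 → E5 (MIDI 76); C#4 at fret 6 → G4 (MIDI 67).
76 − 67 = 9, so the two pitches are 9 semitones apart.

9 semitones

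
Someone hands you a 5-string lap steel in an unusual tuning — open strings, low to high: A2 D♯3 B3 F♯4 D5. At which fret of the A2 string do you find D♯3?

D♯3 is 6 semitones above the open A2 (A–A#–B–C–C#–D–D#), so it sits at fret 6.

6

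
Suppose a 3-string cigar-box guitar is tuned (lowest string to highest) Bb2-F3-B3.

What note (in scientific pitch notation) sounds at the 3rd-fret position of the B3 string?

D4

B3 is MIDI 59. Adding 3 gives 62, which is D4.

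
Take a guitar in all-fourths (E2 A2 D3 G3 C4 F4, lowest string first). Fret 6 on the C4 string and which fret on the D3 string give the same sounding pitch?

C4 at fret 6 is C4 + 6 semitones = F#4.
The open D3 string is 10 semitones below the open C4, so the same pitch on the D3 string lies at fret 6 + 10 = 16.

16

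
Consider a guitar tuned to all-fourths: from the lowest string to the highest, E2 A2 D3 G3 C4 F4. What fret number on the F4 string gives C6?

19

C6 is 19 semitones above the open F4 (F–F#–G–G#–…–A#–B–C), so it sits at fret 19.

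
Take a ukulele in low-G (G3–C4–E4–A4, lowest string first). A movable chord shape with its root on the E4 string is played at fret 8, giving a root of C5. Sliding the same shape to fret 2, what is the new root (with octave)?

F#4

Moving from fret 8 to fret 2 shifts the root by -6 semitones.
C5 down 6 semitones is F#4.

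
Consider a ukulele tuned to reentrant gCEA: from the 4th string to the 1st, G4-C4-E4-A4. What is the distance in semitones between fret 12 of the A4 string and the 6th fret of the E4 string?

11 semitones

A4 at fret 12 → A5 (MIDI 81); E4 at fret 6 → A#4 (MIDI 70).
81 − 70 = 11, so the two pitches are 11 semitones apart, with A5 the higher.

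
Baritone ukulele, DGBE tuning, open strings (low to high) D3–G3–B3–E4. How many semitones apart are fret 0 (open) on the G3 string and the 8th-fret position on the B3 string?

12 semitones

G3 at fret 0 → G3 (MIDI 55); B3 at fret 8 → G4 (MIDI 67).
55 − 67 = -12, so the two pitches are 12 semitones apart, with G4 the higher.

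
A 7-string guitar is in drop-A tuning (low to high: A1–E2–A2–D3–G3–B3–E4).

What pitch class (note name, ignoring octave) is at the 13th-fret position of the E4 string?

F

The open E4 string plus 13 semitones: E–F–F#–G–…–D#–E–F.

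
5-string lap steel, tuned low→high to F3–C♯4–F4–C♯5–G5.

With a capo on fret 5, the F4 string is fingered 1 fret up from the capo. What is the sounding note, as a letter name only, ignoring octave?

The capo raises the open F4 by 5 semitones to A♯4; fretting 1 more gives F4 + 5 + 1 = F4 + 6 semitones, landing on B.

B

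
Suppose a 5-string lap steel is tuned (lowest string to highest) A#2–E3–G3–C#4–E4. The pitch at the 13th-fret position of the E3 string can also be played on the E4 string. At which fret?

1

E3 at fret 13 is E3 + 13 semitones = F4.
The open E4 string is 12 semitones above the open E3, so the same pitch on the E4 string lies at fret 13 − 12 = 1.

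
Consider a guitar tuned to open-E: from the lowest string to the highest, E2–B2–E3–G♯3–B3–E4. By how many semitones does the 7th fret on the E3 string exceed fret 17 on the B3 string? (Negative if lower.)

E3 at fret 7 → B3 (MIDI 59); B3 at fret 17 → E5 (MIDI 76).
59 − 76 = -17, so the two pitches are 17 semitones apart.

-17 semitones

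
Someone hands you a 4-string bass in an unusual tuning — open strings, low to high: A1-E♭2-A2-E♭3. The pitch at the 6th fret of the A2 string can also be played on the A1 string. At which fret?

A2 at fret 6 is A2 + 6 semitones = E♭3.
The open A1 string is 12 semitones below the open A2, so the same pitch on the A1 string lies at fret 6 + 12 = 18.

18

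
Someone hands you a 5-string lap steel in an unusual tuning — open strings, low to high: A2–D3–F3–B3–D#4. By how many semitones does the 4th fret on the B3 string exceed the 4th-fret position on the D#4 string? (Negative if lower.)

B3 at fret 4 → D#4 (MIDI 63); D#4 at fret 4 → G4 (MIDI 67).
63 − 67 = -4, so the two pitches are 4 semitones apart.

-4 semitones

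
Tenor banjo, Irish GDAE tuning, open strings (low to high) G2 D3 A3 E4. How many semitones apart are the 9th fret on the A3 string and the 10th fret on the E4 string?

8 semitones

A3 at fret 9 → F#4 (MIDI 66); E4 at fret 10 → D5 (MIDI 74).
66 − 74 = -8, so the two pitches are 8 semitones apart, with D5 the higher.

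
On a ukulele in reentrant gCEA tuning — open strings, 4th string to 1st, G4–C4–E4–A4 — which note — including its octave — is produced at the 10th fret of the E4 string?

The open E4 string plus 10 semitones: E–F–F#–G–…–C–C#–D.
The walk passes from B into C once, so the octave number goes from 4 to 5.

D5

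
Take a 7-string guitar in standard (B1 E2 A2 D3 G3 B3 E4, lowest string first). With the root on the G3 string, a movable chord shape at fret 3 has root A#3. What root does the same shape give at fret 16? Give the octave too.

B4

Moving from fret 3 to fret 16 shifts the root by 13 semitones.
A#3 up 13 semitones is B4.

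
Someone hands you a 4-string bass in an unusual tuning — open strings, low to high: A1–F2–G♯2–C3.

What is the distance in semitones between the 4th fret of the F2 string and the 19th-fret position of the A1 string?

7 semitones

F2 at fret 4 → A2 (MIDI 45); A1 at fret 19 → E3 (MIDI 52).
45 − 52 = -7, so the two pitches are 7 semitones apart, with E3 the higher.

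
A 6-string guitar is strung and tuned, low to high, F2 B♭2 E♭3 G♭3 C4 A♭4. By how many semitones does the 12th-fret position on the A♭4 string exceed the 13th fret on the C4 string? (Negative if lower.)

7 semitones

A♭4 at fret 12 → A♭5 (MIDI 80); C4 at fret 13 → D♭5 (MIDI 73).
80 − 73 = 7, so the two pitches are 7 semitones apart.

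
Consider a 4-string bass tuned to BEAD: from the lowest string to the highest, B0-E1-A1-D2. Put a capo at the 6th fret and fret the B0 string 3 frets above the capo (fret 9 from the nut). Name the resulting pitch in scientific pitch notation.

G#1

The capo raises the open B0 by 6 semitones to F1; fretting 3 more gives B0 + 6 + 3 = B0 + 9 semitones = G#1.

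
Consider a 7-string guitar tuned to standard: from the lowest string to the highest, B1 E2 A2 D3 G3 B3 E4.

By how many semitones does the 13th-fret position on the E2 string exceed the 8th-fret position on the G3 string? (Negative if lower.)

-10 semitones

E2 at fret 13 → F3 (MIDI 53); G3 at fret 8 → D#4 (MIDI 63).
53 − 63 = -10, so the two pitches are 10 semitones apart.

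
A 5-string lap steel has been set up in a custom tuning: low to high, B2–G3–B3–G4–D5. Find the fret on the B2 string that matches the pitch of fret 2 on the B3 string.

B3 at fret 2 is B3 + 2 semitones = C#4.
The open B2 string is 12 semitones below the open B3, so the same pitch on the B2 string lies at fret 2 + 12 = 14.

14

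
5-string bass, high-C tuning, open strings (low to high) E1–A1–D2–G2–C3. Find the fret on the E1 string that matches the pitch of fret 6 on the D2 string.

D2 at fret 6 is D2 + 6 semitones = G#2.
The open E1 string is 10 semitones below the open D2, so the same pitch on the E1 string lies at fret 6 + 10 = 16.

16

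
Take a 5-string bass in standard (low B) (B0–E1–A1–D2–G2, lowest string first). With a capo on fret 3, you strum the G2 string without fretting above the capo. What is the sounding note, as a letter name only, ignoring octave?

The capo raises the open G2 by 3 semitones to A#2; fretting 0 more gives G2 + 3 + 0 = G2 + 3 semitones, landing on A#.

A#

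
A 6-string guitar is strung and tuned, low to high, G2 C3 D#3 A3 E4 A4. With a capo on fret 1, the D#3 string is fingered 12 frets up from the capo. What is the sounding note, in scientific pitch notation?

E4

The capo raises the open D#3 by 1 semitone to E3; fretting 12 more gives D#3 + 1 + 12 = D#3 + 13 semitones = E4.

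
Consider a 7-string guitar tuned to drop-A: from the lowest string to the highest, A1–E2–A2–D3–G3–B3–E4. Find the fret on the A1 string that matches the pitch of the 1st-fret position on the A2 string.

13

A2 at fret 1 is A2 + 1 semitone = A♯2.
The open A1 string is 12 semitones below the open A2, so the same pitch on the A1 string lies at fret 1 + 12 = 13.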